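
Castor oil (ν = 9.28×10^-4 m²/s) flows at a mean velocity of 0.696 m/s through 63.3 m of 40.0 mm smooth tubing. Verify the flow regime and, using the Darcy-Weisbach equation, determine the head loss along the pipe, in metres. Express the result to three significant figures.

h_f ≈ 83.4 m

Re = VD/ν = 0.696·0.04000/9.28×10^-4 = 30.0 → laminar (Re < 2300)
f = 64/Re = 2.133
h_f = f(L/D)V²/(2g) = 2.133·(63.3/0.04000)·0.696²/(2·9.81) = 83.35 m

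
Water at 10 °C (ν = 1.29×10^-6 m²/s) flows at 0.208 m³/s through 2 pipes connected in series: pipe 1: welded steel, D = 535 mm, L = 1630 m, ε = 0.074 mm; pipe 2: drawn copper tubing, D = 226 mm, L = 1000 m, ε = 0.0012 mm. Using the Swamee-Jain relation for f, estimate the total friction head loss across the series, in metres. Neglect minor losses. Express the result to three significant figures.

H ≈ 74.3 m

Pipe 1: V = 0.9253 m/s, Re = 3.84×10^5, ε/D = 1.38×10^-4, f = 0.01533, h_1 = f(L/D)V²/2g = 2.038 m
Pipe 2: V = 5.185 m/s, Re = 9.08×10^5, ε/D = 5.31×10^-6, f = 0.01192, h_2 = f(L/D)V²/2g = 72.29 m
Series → Q common, losses add: H = Σh = 74.33 m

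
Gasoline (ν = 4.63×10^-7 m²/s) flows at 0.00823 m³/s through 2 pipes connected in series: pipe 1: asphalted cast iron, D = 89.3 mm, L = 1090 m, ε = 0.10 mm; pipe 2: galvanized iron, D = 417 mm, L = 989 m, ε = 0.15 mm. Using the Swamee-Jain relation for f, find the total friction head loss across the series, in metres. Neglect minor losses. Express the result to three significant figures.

H ≈ 23.0 m

Pipe 1: V = 1.314 m/s, Re = 2.53×10^5, ε/D = 0.00112, f = 0.02139, h_1 = f(L/D)V²/2g = 22.98 m
Pipe 2: V = 0.06026 m/s, Re = 5.43×10^4, ε/D = 3.60×10^-4, f = 0.02181, h_2 = f(L/D)V²/2g = 0.009576 m
Series → Q common, losses add: H = Σh = 22.99 m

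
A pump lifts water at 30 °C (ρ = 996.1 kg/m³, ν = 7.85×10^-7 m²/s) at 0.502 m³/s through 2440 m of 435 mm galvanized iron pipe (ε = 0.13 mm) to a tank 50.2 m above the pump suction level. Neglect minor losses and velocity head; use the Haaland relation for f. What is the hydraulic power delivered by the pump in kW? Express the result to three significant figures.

P_hyd ≈ 491 kW

V = 4Q/(πD²) = 3.378 m/s; Re = 1.87×10^6; ε/D = 2.99×10^-4; f = 0.01531
h_f = f(L/D)V²/2g = 49.93 m
Total head H = z + h_f = 50.2 + 49.93 = 100.1 m
P_hyd = ρgQH = 996.1·9.81·0.502·100.1 = 491.2 kW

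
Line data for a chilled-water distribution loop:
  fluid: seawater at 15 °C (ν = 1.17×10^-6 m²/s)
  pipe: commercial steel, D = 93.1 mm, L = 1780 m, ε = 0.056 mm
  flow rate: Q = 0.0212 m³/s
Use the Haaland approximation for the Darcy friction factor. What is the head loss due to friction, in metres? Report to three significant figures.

V = 4Q/(πD²) = 4·0.0212/(π·0.0931²) = 3.114 m/s
Re = VD/ν = 3.114·0.0931/1.17×10^-6 = 2.48×10^5 → turbulent
ε/D = 0.056/93.1 = 6.02×10^-4
Haaland: f = 0.01886
h_f = f(L/D)V²/(2g) = 0.01886·(1780/0.0931)·3.114²/(2·9.81) = 178.3 m

h_f ≈ 178 m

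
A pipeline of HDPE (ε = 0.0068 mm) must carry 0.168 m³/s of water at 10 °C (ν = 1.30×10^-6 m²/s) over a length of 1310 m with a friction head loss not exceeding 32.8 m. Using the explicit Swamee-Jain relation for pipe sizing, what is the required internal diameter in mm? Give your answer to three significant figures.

Swamee-Jain (Type III): D = 0.66·[ε^1.25·(LQ²/(gh_f))^4.75 + ν·Q^9.4·(L/(gh_f))^5.2]^0.04
LQ²/(gh_f) = 0.1149; L/(gh_f) = 4.071
Term 1 = ε^1.25·(…)^4.75 = 1.19×10^-11; Term 2 = ν·Q^9.4·(…)^5.2 = 1.01×10^-10
D = 0.66·(1.19×10^-11 + 1.01×10^-10)^0.04 = 0.2640 m = 264 mm
Check: V = 3.07 m/s, Re = 6.23×10^5, f = 0.01305, h_f = 31.1 m ≈ 32.8 m ✓

D ≈ 264 mm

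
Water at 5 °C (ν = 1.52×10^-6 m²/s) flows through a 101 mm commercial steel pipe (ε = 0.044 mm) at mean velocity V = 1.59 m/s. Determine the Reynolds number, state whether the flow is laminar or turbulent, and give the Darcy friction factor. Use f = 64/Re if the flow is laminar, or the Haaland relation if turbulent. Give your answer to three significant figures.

Re = VD/ν = 1.590·0.101/1.52×10^-6 = 1.06×10^5
Re > 4000 → turbulent; ε/D = 4.36×10^-4
Haaland: f = 0.01965

Re ≈ 1.06×10^5; turbulent; f ≈ 0.0196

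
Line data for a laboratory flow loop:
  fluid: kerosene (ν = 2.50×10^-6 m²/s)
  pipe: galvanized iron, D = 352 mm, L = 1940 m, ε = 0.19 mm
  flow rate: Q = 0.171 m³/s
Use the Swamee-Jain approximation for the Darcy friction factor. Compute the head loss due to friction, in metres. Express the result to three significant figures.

h_f ≈ 16.3 m

V = 4Q/(πD²) = 4·0.171/(π·0.352²) = 1.757 m/s
Re = VD/ν = 1.757·0.352/2.50×10^-6 = 2.47×10^5 → turbulent
ε/D = 0.19/352 = 5.40×10^-4
Swamee-Jain: f = 0.01881
h_f = f(L/D)V²/(2g) = 0.01881·(1940/0.352)·1.757²/(2·9.81) = 16.32 m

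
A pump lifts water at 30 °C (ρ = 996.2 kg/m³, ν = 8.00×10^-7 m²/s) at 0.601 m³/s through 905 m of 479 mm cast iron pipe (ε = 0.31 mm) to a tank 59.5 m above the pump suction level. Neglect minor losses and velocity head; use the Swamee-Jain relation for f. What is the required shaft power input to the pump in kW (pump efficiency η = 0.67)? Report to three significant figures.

P_shaft ≈ 691 kW

V = 4Q/(πD²) = 3.335 m/s; Re = 2.00×10^6; ε/D = 6.47×10^-4; f = 0.01799
h_f = f(L/D)V²/2g = 19.27 m
Total head H = z + h_f = 59.5 + 19.27 = 78.77 m
P_hyd = ρgQH = 996.2·9.81·0.601·78.77 = 462.6 kW
P_shaft = P_hyd/η = 462.6/0.67 = 690.5 kW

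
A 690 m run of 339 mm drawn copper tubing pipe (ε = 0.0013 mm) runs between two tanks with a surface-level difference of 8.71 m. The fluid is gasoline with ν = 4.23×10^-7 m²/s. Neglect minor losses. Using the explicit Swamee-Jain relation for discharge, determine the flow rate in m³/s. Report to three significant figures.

Q ≈ 0.258 m³/s

Swamee-Jain (Type II): Q = -0.965·√(gD⁵h_f/L)·ln[ε/(3.7D) + √(3.17ν²L/(gD³h_f))]
√(gD⁵h_f/L) = √(9.81·0.339⁵·8.71/690) = 0.02355
ε/(3.7D) = 1.04×10^-6; √(3.17ν²L/(gD³h_f)) = 1.08×10^-5
Q = -0.965·0.02355·ln(1.188×10^-5) = 0.2577 m³/s
Check: V = 2.85 m/s, Re = 2.29×10^6, f = 0.01031, h_f = 8.72 m ≈ 8.71 m ✓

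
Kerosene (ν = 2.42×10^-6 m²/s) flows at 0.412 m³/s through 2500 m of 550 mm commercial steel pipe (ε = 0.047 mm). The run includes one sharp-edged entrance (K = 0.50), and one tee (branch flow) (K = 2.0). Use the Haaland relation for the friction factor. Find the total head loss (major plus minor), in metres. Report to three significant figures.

H_L ≈ 10.5 m

V = 4Q/(πD²) = 1.734 m/s; V²/2g = 0.1533 m
Re = 3.94×10^5, ε/D = 8.55×10^-5 → f = 0.01453 (Haaland)
Major: h_f = f(L/D)·V²/2g = 0.01453·4545·0.1533 = 10.13 m
Minor: ΣK = 2.50; h_m = ΣK·V²/2g = 0.3832 m
Total H_L = 10.13 + 0.3832 = 10.51 m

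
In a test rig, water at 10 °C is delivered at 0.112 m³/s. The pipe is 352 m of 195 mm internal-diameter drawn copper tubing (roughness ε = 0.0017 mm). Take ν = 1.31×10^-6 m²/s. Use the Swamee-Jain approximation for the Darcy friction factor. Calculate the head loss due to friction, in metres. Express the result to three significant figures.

V = 4Q/(πD²) = 4·0.112/(π·0.195²) = 3.750 m/s
Re = VD/ν = 3.750·0.195/1.31×10^-6 = 5.58×10^5 → turbulent
ε/D = 0.0017/195 = 8.72×10^-6
Swamee-Jain: f = 0.01299
h_f = f(L/D)V²/(2g) = 0.01299·(352/0.195)·3.750²/(2·9.81) = 16.80 m

h_f ≈ 16.8 m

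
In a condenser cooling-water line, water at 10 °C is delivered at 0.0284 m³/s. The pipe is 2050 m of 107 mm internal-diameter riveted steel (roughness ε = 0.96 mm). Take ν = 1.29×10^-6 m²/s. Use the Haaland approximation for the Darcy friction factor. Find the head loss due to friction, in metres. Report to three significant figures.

h_f ≈ 359 m

V = 4Q/(πD²) = 4·0.0284/(π·0.107²) = 3.158 m/s
Re = VD/ν = 3.158·0.107/1.29×10^-6 = 2.62×10^5 → turbulent
ε/D = 0.96/107 = 0.00897
Haaland: f = 0.03685
h_f = f(L/D)V²/(2g) = 0.03685·(2050/0.107)·3.158²/(2·9.81) = 359.0 m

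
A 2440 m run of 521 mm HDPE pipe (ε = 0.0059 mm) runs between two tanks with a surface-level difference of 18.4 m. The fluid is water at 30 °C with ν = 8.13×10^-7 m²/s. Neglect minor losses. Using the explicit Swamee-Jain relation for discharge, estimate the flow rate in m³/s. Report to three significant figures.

Q ≈ 0.564 m³/s

Swamee-Jain (Type II): Q = -0.965·√(gD⁵h_f/L)·ln[ε/(3.7D) + √(3.17ν²L/(gD³h_f))]
√(gD⁵h_f/L) = √(9.81·0.521⁵·18.4/2440) = 0.05329
ε/(3.7D) = 3.06×10^-6; √(3.17ν²L/(gD³h_f)) = 1.42×10^-5
Q = -0.965·0.05329·ln(1.721×10^-5) = 0.5641 m³/s
Check: V = 2.65 m/s, Re = 1.70×10^6, f = 0.01102, h_f = 18.4 m ≈ 18.4 m ✓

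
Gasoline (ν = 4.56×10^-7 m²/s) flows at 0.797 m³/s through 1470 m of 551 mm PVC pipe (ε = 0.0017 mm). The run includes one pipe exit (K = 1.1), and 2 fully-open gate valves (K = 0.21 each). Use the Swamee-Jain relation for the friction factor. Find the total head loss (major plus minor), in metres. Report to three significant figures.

H_L ≈ 15.3 m

V = 4Q/(πD²) = 3.342 m/s; V²/2g = 0.5694 m
Re = 4.04×10^6, ε/D = 3.09×10^-6 → f = 0.009484 (Swamee-Jain)
Major: h_f = f(L/D)·V²/2g = 0.009484·2668·0.5694 = 14.41 m
Minor: ΣK = 1.52; h_m = ΣK·V²/2g = 0.8655 m
Total H_L = 14.41 + 0.8655 = 15.27 m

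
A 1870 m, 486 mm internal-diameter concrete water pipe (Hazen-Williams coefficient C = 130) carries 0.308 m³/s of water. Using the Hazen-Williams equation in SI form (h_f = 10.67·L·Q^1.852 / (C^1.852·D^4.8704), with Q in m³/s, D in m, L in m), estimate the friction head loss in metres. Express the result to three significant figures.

h_f ≈ 9.20 m

h_f = 10.67·1870·0.308^1.852 / (130^1.852·0.486^4.8704) = 9.204 m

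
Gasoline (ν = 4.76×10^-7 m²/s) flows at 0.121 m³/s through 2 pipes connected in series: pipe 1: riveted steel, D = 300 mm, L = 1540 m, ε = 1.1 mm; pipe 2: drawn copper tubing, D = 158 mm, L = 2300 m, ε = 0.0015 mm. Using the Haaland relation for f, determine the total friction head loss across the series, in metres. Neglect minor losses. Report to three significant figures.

H ≈ 321 m

Pipe 1: V = 1.712 m/s, Re = 1.08×10^6, ε/D = 0.00367, f = 0.02786, h_1 = f(L/D)V²/2g = 21.36 m
Pipe 2: V = 6.171 m/s, Re = 2.05×10^6, ε/D = 9.49×10^-6, f = 0.01059, h_2 = f(L/D)V²/2g = 299.2 m
Series → Q common, losses add: H = Σh = 320.6 m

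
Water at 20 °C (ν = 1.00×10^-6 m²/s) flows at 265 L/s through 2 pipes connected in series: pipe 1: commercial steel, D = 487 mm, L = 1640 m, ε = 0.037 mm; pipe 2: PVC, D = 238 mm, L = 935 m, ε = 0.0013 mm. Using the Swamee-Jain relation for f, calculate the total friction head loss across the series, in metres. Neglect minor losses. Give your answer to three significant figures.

Pipe 1: V = 1.423 m/s, Re = 6.93×10^5, ε/D = 7.60×10^-5, f = 0.01364, h_1 = f(L/D)V²/2g = 4.738 m
Pipe 2: V = 5.957 m/s, Re = 1.42×10^6, ε/D = 5.46×10^-6, f = 0.01112, h_2 = f(L/D)V²/2g = 79.03 m
Series → Q common, losses add: H = Σh = 83.77 m

H ≈ 83.8 m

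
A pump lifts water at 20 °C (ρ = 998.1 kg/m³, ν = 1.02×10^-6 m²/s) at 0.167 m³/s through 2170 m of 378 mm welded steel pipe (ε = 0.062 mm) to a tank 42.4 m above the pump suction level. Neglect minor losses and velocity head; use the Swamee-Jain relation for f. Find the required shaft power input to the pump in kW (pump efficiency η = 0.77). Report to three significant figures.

V = 4Q/(πD²) = 1.488 m/s; Re = 5.51×10^5; ε/D = 1.64×10^-4; f = 0.01503
h_f = f(L/D)V²/2g = 9.736 m
Total head H = z + h_f = 42.4 + 9.736 = 52.14 m
P_hyd = ρgQH = 998.1·9.81·0.167·52.14 = 85.25 kW
P_shaft = P_hyd/η = 85.25/0.77 = 110.7 kW

P_shaft ≈ 111 kW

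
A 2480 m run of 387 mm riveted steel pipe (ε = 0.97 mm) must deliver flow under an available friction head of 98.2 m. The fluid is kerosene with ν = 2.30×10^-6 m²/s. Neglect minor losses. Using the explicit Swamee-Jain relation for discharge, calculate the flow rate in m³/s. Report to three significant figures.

Q ≈ 0.407 m³/s

Swamee-Jain (Type II): Q = -0.965·√(gD⁵h_f/L)·ln[ε/(3.7D) + √(3.17ν²L/(gD³h_f))]
√(gD⁵h_f/L) = √(9.81·0.387⁵·98.2/2480) = 0.05807
ε/(3.7D) = 6.77×10^-4; √(3.17ν²L/(gD³h_f)) = 2.73×10^-5
Q = -0.965·0.05807·ln(7.047×10^-4) = 0.4067 m³/s
Check: V = 3.46 m/s, Re = 5.82×10^5, f = 0.02526, h_f = 98.6 m ≈ 98.2 m ✓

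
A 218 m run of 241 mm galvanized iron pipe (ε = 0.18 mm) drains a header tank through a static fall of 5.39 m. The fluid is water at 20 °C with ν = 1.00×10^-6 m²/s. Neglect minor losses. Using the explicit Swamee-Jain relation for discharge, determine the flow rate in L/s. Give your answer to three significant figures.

Q ≈ 113 L/s

Swamee-Jain (Type II): Q = -0.965·√(gD⁵h_f/L)·ln[ε/(3.7D) + √(3.17ν²L/(gD³h_f))]
√(gD⁵h_f/L) = √(9.81·0.241⁵·5.39/218) = 0.01404
ε/(3.7D) = 2.02×10^-4; √(3.17ν²L/(gD³h_f)) = 3.06×10^-5
Q = -0.965·0.01404·ln(2.324×10^-4) = 0.1134 m³/s
Check: V = 2.49 m/s, Re = 5.99×10^5, f = 0.01904, h_f = 5.42 m ≈ 5.39 m ✓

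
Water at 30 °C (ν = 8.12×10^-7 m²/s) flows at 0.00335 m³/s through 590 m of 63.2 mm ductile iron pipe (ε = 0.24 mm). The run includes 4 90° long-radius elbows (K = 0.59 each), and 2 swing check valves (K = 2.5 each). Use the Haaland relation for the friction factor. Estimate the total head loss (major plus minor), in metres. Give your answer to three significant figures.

H_L ≈ 16.3 m

V = 4Q/(πD²) = 1.068 m/s; V²/2g = 0.05812 m
Re = 8.31×10^4, ε/D = 0.00380 → f = 0.02925 (Haaland)
Major: h_f = f(L/D)·V²/2g = 0.02925·9335·0.05812 = 15.87 m
Minor: ΣK = 7.36; h_m = ΣK·V²/2g = 0.4278 m
Total H_L = 15.87 + 0.4278 = 16.30 m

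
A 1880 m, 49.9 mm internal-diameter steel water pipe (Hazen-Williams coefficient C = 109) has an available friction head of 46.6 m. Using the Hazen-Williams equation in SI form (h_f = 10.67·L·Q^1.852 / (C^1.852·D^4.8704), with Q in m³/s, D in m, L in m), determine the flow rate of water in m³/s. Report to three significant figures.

Q ≈ 0.00155 m³/s

Rearranging: Q = [h_f·C^1.852·D^4.8704 / (10.67·L)]^(1/1.852)
Q = [46.6·109^1.852·0.0499^4.8704 / (10.67·1880)]^0.540 = 0.001554 m³/s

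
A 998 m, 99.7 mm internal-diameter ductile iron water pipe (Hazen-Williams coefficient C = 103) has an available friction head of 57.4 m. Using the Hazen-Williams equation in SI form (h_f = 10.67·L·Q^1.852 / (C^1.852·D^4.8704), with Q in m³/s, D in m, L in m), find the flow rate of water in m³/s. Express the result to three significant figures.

Rearranging: Q = [h_f·C^1.852·D^4.8704 / (10.67·L)]^(1/1.852)
Q = [57.4·103^1.852·0.0997^4.8704 / (10.67·998)]^0.540 = 0.01428 m³/s

Q ≈ 0.0143 m³/s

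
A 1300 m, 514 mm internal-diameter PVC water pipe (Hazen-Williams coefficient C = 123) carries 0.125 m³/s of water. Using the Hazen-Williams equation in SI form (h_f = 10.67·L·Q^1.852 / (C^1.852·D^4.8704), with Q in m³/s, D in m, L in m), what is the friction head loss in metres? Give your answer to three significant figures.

h_f = 10.67·1300·0.125^1.852 / (123^1.852·0.514^4.8704) = 1.016 m

h_f ≈ 1.02 m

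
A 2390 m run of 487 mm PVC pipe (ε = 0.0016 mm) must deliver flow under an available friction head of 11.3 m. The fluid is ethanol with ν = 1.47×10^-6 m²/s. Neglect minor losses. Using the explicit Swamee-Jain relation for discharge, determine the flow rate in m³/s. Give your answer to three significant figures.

Q ≈ 0.351 m³/s

Swamee-Jain (Type II): Q = -0.965·√(gD⁵h_f/L)·ln[ε/(3.7D) + √(3.17ν²L/(gD³h_f))]
√(gD⁵h_f/L) = √(9.81·0.487⁵·11.3/2390) = 0.03564
ε/(3.7D) = 8.88×10^-7; √(3.17ν²L/(gD³h_f)) = 3.58×10^-5
Q = -0.965·0.03564·ln(3.665×10^-5) = 0.3513 m³/s
Check: V = 1.89 m/s, Re = 6.25×10^5, f = 0.01265, h_f = 11.3 m ≈ 11.3 m ✓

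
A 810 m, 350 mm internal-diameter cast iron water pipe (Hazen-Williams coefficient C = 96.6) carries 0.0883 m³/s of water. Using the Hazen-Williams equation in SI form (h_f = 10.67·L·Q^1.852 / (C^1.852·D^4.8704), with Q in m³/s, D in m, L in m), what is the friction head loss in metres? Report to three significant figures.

h_f = 10.67·810·0.0883^1.852 / (96.6^1.852·0.350^4.8704) = 3.380 m

h_f ≈ 3.38 m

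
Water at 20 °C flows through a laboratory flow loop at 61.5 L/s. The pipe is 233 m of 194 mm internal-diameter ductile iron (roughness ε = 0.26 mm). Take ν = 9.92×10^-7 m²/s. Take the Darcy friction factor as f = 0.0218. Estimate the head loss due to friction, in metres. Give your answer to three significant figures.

h_f ≈ 5.78 m

V = 4Q/(πD²) = 4·0.0615/(π·0.194²) = 2.081 m/s
h_f = f(L/D)V²/(2g) = 0.02180·(233/0.194)·2.081²/(2·9.81) = 5.777 m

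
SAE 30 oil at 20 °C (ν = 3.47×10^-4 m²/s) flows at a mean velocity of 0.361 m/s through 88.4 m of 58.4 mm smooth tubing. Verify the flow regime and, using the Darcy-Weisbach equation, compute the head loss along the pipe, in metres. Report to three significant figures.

Re = VD/ν = 0.361·0.05840/3.47×10^-4 = 60.8 → laminar (Re < 2300)
f = 64/Re = 1.053
h_f = f(L/D)V²/(2g) = 1.053·(88.4/0.05840)·0.361²/(2·9.81) = 10.59 m

h_f ≈ 10.6 m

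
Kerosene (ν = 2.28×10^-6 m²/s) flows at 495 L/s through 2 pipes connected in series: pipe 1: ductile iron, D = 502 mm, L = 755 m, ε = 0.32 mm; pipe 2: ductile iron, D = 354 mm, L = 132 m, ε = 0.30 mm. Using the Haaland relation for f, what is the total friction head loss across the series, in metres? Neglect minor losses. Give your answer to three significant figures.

Pipe 1: V = 2.501 m/s, Re = 5.51×10^5, ε/D = 6.37×10^-4, f = 0.01834, h_1 = f(L/D)V²/2g = 8.792 m
Pipe 2: V = 5.029 m/s, Re = 7.81×10^5, ε/D = 8.47×10^-4, f = 0.01929, h_2 = f(L/D)V²/2g = 9.272 m
Series → Q common, losses add: H = Σh = 18.06 m

H ≈ 18.1 m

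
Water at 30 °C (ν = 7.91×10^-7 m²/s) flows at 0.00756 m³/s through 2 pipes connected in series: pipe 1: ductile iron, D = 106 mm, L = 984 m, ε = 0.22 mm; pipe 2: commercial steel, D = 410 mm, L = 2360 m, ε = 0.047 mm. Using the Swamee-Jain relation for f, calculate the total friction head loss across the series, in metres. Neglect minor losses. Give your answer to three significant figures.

H ≈ 8.82 m

Pipe 1: V = 0.8567 m/s, Re = 1.15×10^5, ε/D = 0.00208, f = 0.02533, h_1 = f(L/D)V²/2g = 8.794 m
Pipe 2: V = 0.05726 m/s, Re = 2.97×10^4, ε/D = 1.15×10^-4, f = 0.02378, h_2 = f(L/D)V²/2g = 0.02288 m
Series → Q common, losses add: H = Σh = 8.817 m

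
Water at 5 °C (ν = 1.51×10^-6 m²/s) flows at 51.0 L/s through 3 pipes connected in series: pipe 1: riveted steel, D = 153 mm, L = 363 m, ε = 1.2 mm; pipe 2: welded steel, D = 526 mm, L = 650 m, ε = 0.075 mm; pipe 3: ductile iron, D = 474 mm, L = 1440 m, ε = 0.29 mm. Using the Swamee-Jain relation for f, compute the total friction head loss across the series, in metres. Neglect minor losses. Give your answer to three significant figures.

H ≈ 33.2 m

Pipe 1: V = 2.774 m/s, Re = 2.81×10^5, ε/D = 0.00784, f = 0.03535, h_1 = f(L/D)V²/2g = 32.89 m
Pipe 2: V = 0.2347 m/s, Re = 8.18×10^4, ε/D = 1.43×10^-4, f = 0.01938, h_2 = f(L/D)V²/2g = 0.06724 m
Pipe 3: V = 0.2890 m/s, Re = 9.07×10^4, ε/D = 6.12×10^-4, f = 0.02113, h_3 = f(L/D)V²/2g = 0.2733 m
Series → Q common, losses add: H = Σh = 33.23 m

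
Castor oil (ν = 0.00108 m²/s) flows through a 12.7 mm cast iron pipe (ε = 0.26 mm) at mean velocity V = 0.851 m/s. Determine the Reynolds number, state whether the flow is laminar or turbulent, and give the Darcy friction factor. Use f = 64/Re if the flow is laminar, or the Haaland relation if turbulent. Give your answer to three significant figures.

Re ≈ 10.0; laminar; f = 64/Re ≈ 6.40

Re = VD/ν = 0.8510·0.0127/0.00108 = 10.0
Re < 2300 → laminar → f = 64/Re = 6.395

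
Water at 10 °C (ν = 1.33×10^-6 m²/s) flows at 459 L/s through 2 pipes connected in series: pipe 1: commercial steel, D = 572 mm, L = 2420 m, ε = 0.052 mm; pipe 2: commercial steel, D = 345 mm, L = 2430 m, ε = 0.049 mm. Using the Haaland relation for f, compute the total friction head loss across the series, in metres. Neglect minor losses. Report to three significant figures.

Pipe 1: V = 1.786 m/s, Re = 7.68×10^5, ε/D = 9.09×10^-5, f = 0.01351, h_1 = f(L/D)V²/2g = 9.297 m
Pipe 2: V = 4.910 m/s, Re = 1.27×10^6, ε/D = 1.42×10^-4, f = 0.01370, h_2 = f(L/D)V²/2g = 118.6 m
Series → Q common, losses add: H = Σh = 127.9 m

H ≈ 128 m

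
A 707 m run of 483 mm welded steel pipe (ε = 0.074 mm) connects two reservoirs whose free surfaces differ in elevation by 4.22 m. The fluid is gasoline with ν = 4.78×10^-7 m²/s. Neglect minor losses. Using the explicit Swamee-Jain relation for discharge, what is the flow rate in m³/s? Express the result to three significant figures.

Swamee-Jain (Type II): Q = -0.965·√(gD⁵h_f/L)·ln[ε/(3.7D) + √(3.17ν²L/(gD³h_f))]
√(gD⁵h_f/L) = √(9.81·0.483⁵·4.22/707) = 0.03923
ε/(3.7D) = 4.14×10^-5; √(3.17ν²L/(gD³h_f)) = 1.05×10^-5
Q = -0.965·0.03923·ln(5.189×10^-5) = 0.3735 m³/s
Check: V = 2.04 m/s, Re = 2.06×10^6, f = 0.01369, h_f = 4.25 m ≈ 4.22 m ✓

Q ≈ 0.374 m³/s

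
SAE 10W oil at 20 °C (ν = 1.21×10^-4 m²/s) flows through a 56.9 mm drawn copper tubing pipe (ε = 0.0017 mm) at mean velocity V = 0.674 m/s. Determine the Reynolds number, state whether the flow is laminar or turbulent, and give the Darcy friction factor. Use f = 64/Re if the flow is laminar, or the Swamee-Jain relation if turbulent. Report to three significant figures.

Re = VD/ν = 0.6740·0.0569/1.21×10^-4 = 317
Re < 2300 → laminar → f = 64/Re = 0.2019

Re ≈ 317; laminar; f = 64/Re ≈ 0.202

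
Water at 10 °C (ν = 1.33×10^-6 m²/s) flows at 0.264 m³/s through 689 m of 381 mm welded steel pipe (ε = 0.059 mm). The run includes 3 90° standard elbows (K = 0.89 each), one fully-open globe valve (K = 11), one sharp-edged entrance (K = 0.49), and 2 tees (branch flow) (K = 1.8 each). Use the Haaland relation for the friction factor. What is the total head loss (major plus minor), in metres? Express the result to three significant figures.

H_L ≈ 12.0 m

V = 4Q/(πD²) = 2.316 m/s; V²/2g = 0.2733 m
Re = 6.63×10^5, ε/D = 1.55×10^-4 → f = 0.01449 (Haaland)
Major: h_f = f(L/D)·V²/2g = 0.01449·1808·0.2733 = 7.159 m
Minor: ΣK = 17.8; h_m = ΣK·V²/2g = 4.854 m
Total H_L = 7.159 + 4.854 = 12.01 m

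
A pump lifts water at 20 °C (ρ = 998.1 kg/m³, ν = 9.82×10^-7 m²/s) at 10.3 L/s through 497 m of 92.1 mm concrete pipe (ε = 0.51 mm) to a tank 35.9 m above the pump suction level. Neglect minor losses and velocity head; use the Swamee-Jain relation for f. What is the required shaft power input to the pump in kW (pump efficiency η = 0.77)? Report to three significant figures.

V = 4Q/(πD²) = 1.546 m/s; Re = 1.45×10^5; ε/D = 0.00554; f = 0.03215
h_f = f(L/D)V²/2g = 21.13 m
Total head H = z + h_f = 35.9 + 21.13 = 57.03 m
P_hyd = ρgQH = 998.1·9.81·0.0103·57.03 = 5.752 kW
P_shaft = P_hyd/η = 5.752/0.77 = 7.470 kW

P_shaft ≈ 7.47 kW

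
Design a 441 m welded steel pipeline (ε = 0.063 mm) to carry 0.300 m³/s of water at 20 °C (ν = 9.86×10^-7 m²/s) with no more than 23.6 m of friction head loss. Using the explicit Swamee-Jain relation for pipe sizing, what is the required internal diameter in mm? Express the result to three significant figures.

D ≈ 294 mm

Swamee-Jain (Type III): D = 0.66·[ε^1.25·(LQ²/(gh_f))^4.75 + ν·Q^9.4·(L/(gh_f))^5.2]^0.04
LQ²/(gh_f) = 0.1714; L/(gh_f) = 1.905
Term 1 = ε^1.25·(…)^4.75 = 1.29×10^-9; Term 2 = ν·Q^9.4·(…)^5.2 = 3.42×10^-10
D = 0.66·(1.29×10^-9 + 3.42×10^-10)^0.04 = 0.2938 m = 294 mm
Check: V = 4.42 m/s, Re = 1.32×10^6, f = 0.01472, h_f = 22.1 m ≈ 23.6 m ✓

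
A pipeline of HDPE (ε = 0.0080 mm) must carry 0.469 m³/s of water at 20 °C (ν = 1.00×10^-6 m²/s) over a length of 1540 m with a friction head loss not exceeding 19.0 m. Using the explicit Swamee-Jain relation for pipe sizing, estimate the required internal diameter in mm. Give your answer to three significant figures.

Swamee-Jain (Type III): D = 0.66·[ε^1.25·(LQ²/(gh_f))^4.75 + ν·Q^9.4·(L/(gh_f))^5.2]^0.04
LQ²/(gh_f) = 1.817; L/(gh_f) = 8.262
Term 1 = ε^1.25·(…)^4.75 = 7.26×10^-6; Term 2 = ν·Q^9.4·(…)^5.2 = 4.76×10^-5
D = 0.66·(7.26×10^-6 + 4.76×10^-5)^0.04 = 0.4458 m = 446 mm
Check: V = 3.00 m/s, Re = 1.34×10^6, f = 0.01156, h_f = 18.4 m ≈ 19.0 m ✓

D ≈ 446 mm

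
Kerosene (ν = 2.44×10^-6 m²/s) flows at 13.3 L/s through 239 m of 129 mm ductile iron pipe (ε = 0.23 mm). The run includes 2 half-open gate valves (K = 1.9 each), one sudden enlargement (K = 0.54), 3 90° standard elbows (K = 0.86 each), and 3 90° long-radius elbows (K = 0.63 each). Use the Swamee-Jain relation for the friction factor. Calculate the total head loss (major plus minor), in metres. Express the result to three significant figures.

H_L ≈ 3.01 m

V = 4Q/(πD²) = 1.018 m/s; V²/2g = 0.05278 m
Re = 5.38×10^4, ε/D = 0.00178 → f = 0.02606 (Swamee-Jain)
Major: h_f = f(L/D)·V²/2g = 0.02606·1853·0.05278 = 2.548 m
Minor: ΣK = 8.81; h_m = ΣK·V²/2g = 0.4650 m
Total H_L = 2.548 + 0.4650 = 3.013 m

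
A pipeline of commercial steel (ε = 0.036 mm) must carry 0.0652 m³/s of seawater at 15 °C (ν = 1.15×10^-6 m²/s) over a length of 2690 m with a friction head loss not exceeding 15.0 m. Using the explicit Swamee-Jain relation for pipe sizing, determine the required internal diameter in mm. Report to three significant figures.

Swamee-Jain (Type III): D = 0.66·[ε^1.25·(LQ²/(gh_f))^4.75 + ν·Q^9.4·(L/(gh_f))^5.2]^0.04
LQ²/(gh_f) = 0.07771; L/(gh_f) = 18.28
Term 1 = ε^1.25·(…)^4.75 = 1.50×10^-11; Term 2 = ν·Q^9.4·(…)^5.2 = 3.00×10^-11
D = 0.66·(1.50×10^-11 + 3.00×10^-11)^0.04 = 0.2545 m = 254 mm
Check: V = 1.28 m/s, Re = 2.84×10^5, f = 0.01593, h_f = 14.1 m ≈ 15.0 m ✓

D ≈ 254 mm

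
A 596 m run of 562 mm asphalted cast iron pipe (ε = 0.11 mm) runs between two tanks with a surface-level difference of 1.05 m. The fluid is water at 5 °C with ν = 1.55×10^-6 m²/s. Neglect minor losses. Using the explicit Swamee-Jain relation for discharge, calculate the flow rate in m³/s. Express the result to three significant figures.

Swamee-Jain (Type II): Q = -0.965·√(gD⁵h_f/L)·ln[ε/(3.7D) + √(3.17ν²L/(gD³h_f))]
√(gD⁵h_f/L) = √(9.81·0.562⁵·1.05/596) = 0.03113
ε/(3.7D) = 5.29×10^-5; √(3.17ν²L/(gD³h_f)) = 4.98×10^-5
Q = -0.965·0.03113·ln(1.027×10^-4) = 0.2759 m³/s
Check: V = 1.11 m/s, Re = 4.03×10^5, f = 0.01578, h_f = 1.05 m ≈ 1.05 m ✓

Q ≈ 0.276 m³/s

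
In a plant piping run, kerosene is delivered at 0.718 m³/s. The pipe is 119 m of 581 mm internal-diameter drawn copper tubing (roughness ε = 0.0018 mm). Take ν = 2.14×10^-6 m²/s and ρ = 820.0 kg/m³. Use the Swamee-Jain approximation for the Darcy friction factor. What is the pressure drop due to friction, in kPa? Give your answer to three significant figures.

Δp ≈ 7.57 kPa

V = 4Q/(πD²) = 4·0.718/(π·0.581²) = 2.708 m/s
Re = VD/ν = 2.708·0.581/2.14×10^-6 = 7.35×10^5 → turbulent
ε/D = 0.0018/581 = 3.10×10^-6
Swamee-Jain: f = 0.01230
h_f = f(L/D)V²/(2g) = 0.01230·(119/0.581)·2.708²/(2·9.81) = 0.9415 m
Δp = ρg·h_f = 820.0·9.81·0.9415 = 7.574 kPa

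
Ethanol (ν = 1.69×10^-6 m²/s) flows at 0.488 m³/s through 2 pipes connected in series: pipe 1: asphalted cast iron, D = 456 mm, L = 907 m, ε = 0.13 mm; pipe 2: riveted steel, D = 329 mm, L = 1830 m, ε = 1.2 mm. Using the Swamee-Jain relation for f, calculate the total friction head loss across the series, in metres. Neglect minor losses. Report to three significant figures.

Pipe 1: V = 2.988 m/s, Re = 8.06×10^5, ε/D = 2.85×10^-4, f = 0.01578, h_1 = f(L/D)V²/2g = 14.29 m
Pipe 2: V = 5.740 m/s, Re = 1.12×10^6, ε/D = 0.00365, f = 0.02783, h_2 = f(L/D)V²/2g = 260.0 m
Series → Q common, losses add: H = Σh = 274.3 m

H ≈ 274 m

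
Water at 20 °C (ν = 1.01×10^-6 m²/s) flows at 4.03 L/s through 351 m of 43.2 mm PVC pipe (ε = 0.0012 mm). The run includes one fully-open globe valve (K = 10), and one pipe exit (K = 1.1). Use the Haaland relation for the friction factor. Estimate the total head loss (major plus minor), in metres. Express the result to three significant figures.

H_L ≈ 58.6 m

V = 4Q/(πD²) = 2.749 m/s; V²/2g = 0.3853 m
Re = 1.18×10^5, ε/D = 2.78×10^-5 → f = 0.01736 (Haaland)
Major: h_f = f(L/D)·V²/2g = 0.01736·8125·0.3853 = 54.34 m
Minor: ΣK = 11.1; h_m = ΣK·V²/2g = 4.277 m
Total H_L = 54.34 + 4.277 = 58.62 m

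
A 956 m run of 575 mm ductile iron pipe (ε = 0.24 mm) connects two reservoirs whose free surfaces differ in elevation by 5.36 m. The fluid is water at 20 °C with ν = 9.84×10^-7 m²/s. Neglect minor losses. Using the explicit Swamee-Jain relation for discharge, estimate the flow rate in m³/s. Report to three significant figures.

Q ≈ 0.508 m³/s

Swamee-Jain (Type II): Q = -0.965·√(gD⁵h_f/L)·ln[ε/(3.7D) + √(3.17ν²L/(gD³h_f))]
√(gD⁵h_f/L) = √(9.81·0.575⁵·5.36/956) = 0.05880
ε/(3.7D) = 1.13×10^-4; √(3.17ν²L/(gD³h_f)) = 1.71×10^-5
Q = -0.965·0.05880·ln(1.299×10^-4) = 0.5077 m³/s
Check: V = 1.96 m/s, Re = 1.14×10^6, f = 0.01664, h_f = 5.39 m ≈ 5.36 m ✓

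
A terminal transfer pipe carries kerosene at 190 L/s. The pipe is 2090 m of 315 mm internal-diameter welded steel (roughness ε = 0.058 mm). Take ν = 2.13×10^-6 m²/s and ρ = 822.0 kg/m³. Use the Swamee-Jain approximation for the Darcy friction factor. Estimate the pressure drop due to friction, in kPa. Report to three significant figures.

Δp ≈ 257 kPa

V = 4Q/(πD²) = 4·0.190/(π·0.315²) = 2.438 m/s
Re = VD/ν = 2.438·0.315/2.13×10^-6 = 3.61×10^5 → turbulent
ε/D = 0.058/315 = 1.84×10^-4
Swamee-Jain: f = 0.01586
h_f = f(L/D)V²/(2g) = 0.01586·(2090/0.315)·2.438²/(2·9.81) = 31.87 m
Δp = ρg·h_f = 822.0·9.81·31.87 = 257.0 kPa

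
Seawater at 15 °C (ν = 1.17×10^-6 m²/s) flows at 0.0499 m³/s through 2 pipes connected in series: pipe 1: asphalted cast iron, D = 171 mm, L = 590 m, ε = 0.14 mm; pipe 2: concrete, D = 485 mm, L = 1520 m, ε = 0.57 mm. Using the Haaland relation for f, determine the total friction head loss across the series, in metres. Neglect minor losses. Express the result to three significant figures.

H ≈ 16.6 m

Pipe 1: V = 2.173 m/s, Re = 3.18×10^5, ε/D = 8.19×10^-4, f = 0.01967, h_1 = f(L/D)V²/2g = 16.33 m
Pipe 2: V = 0.2701 m/s, Re = 1.12×10^5, ε/D = 0.00118, f = 0.02236, h_2 = f(L/D)V²/2g = 0.2606 m
Series → Q common, losses add: H = Σh = 16.59 m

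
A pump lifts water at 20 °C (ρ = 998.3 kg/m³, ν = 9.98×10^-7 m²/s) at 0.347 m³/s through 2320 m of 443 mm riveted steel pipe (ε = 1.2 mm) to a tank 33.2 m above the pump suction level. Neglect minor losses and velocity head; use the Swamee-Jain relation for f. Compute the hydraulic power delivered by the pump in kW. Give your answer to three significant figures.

P_hyd ≈ 231 kW

V = 4Q/(πD²) = 2.251 m/s; Re = 9.99×10^5; ε/D = 0.00271; f = 0.02565
h_f = f(L/D)V²/2g = 34.70 m
Total head H = z + h_f = 33.2 + 34.70 = 67.90 m
P_hyd = ρgQH = 998.3·9.81·0.347·67.90 = 230.7 kW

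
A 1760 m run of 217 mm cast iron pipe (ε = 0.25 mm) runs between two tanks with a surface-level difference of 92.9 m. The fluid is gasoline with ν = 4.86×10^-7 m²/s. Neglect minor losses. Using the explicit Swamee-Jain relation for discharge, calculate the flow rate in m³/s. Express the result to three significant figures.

Swamee-Jain (Type II): Q = -0.965·√(gD⁵h_f/L)·ln[ε/(3.7D) + √(3.17ν²L/(gD³h_f))]
√(gD⁵h_f/L) = √(9.81·0.217⁵·92.9/1760) = 0.01578
ε/(3.7D) = 3.11×10^-4; √(3.17ν²L/(gD³h_f)) = 1.19×10^-5
Q = -0.965·0.01578·ln(3.233×10^-4) = 0.1224 m³/s
Check: V = 3.31 m/s, Re = 1.48×10^6, f = 0.02059, h_f = 93.2 m ≈ 92.9 m ✓

Q ≈ 0.122 m³/s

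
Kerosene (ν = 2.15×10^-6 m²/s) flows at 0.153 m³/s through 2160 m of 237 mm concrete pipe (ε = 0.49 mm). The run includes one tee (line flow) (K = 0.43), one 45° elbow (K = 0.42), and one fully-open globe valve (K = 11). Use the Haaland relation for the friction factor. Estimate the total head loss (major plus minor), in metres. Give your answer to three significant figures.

H_L ≈ 142 m

V = 4Q/(πD²) = 3.468 m/s; V²/2g = 0.6131 m
Re = 3.82×10^5, ε/D = 0.00207 → f = 0.02409 (Haaland)
Major: h_f = f(L/D)·V²/2g = 0.02409·9114·0.6131 = 134.6 m
Minor: ΣK = 11.8; h_m = ΣK·V²/2g = 7.265 m
Total H_L = 134.6 + 7.265 = 141.8 m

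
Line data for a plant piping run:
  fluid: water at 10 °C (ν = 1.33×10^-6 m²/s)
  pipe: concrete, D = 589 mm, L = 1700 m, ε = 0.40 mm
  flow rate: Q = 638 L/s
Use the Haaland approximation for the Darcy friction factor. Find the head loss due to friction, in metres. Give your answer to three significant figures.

V = 4Q/(πD²) = 4·0.638/(π·0.589²) = 2.342 m/s
Re = VD/ν = 2.342·0.589/1.33×10^-6 = 1.04×10^6 → turbulent
ε/D = 0.40/589 = 6.79×10^-4
Haaland: f = 0.01829
h_f = f(L/D)V²/(2g) = 0.01829·(1700/0.589)·2.342²/(2·9.81) = 14.75 m

h_f ≈ 14.7 m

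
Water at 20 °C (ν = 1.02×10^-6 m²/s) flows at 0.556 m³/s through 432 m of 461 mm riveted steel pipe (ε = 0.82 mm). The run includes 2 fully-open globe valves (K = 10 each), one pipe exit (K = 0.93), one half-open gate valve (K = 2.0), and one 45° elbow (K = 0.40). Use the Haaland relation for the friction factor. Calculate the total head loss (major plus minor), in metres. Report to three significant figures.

H_L ≈ 25.3 m

V = 4Q/(πD²) = 3.331 m/s; V²/2g = 0.5655 m
Re = 1.51×10^6, ε/D = 0.00178 → f = 0.02287 (Haaland)
Major: h_f = f(L/D)·V²/2g = 0.02287·937.1·0.5655 = 12.12 m
Minor: ΣK = 23.3; h_m = ΣK·V²/2g = 13.19 m
Total H_L = 12.12 + 13.19 = 25.31 m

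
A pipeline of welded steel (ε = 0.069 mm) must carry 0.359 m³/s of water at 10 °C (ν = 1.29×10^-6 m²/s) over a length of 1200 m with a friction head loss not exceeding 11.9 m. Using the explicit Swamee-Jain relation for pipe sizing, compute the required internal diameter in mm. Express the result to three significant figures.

D ≈ 440 mm

Swamee-Jain (Type III): D = 0.66·[ε^1.25·(LQ²/(gh_f))^4.75 + ν·Q^9.4·(L/(gh_f))^5.2]^0.04
LQ²/(gh_f) = 1.325; L/(gh_f) = 10.28
Term 1 = ε^1.25·(…)^4.75 = 2.39×10^-5; Term 2 = ν·Q^9.4·(…)^5.2 = 1.55×10^-5
D = 0.66·(2.39×10^-5 + 1.55×10^-5)^0.04 = 0.4399 m = 440 mm
Check: V = 2.36 m/s, Re = 8.05×10^5, f = 0.01449, h_f = 11.2 m ≈ 11.9 m ✓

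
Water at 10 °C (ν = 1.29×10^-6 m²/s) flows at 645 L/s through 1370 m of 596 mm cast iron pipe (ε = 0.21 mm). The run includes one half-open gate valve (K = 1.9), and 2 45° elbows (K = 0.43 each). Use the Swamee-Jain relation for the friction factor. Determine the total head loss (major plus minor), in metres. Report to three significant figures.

V = 4Q/(πD²) = 2.312 m/s; V²/2g = 0.2724 m
Re = 1.07×10^6, ε/D = 3.52×10^-4 → f = 0.01616 (Swamee-Jain)
Major: h_f = f(L/D)·V²/2g = 0.01616·2299·0.2724 = 10.12 m
Minor: ΣK = 2.76; h_m = ΣK·V²/2g = 0.7519 m
Total H_L = 10.12 + 0.7519 = 10.87 m

H_L ≈ 10.9 m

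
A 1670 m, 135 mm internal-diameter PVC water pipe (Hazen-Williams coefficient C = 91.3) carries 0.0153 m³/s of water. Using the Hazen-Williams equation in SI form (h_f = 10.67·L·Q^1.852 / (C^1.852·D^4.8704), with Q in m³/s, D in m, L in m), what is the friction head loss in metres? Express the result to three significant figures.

h_f ≈ 31.2 m

h_f = 10.67·1670·0.0153^1.852 / (91.3^1.852·0.135^4.8704) = 31.17 m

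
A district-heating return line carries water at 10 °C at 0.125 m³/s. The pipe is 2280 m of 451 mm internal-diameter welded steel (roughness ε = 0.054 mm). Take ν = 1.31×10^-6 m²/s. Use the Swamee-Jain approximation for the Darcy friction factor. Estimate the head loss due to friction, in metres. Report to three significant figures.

h_f ≈ 2.50 m

V = 4Q/(πD²) = 4·0.125/(π·0.451²) = 0.7825 m/s
Re = VD/ν = 0.7825·0.451/1.31×10^-6 = 2.69×10^5 → turbulent
ε/D = 0.054/451 = 1.20×10^-4
Swamee-Jain: f = 0.01585
h_f = f(L/D)V²/(2g) = 0.01585·(2280/0.451)·0.7825²/(2·9.81) = 2.500 m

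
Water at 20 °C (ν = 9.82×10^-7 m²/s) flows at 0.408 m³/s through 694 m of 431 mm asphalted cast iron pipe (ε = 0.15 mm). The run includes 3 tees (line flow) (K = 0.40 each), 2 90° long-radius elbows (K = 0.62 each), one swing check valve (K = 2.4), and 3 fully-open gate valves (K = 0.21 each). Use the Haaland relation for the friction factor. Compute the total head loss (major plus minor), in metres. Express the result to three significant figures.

V = 4Q/(πD²) = 2.797 m/s; V²/2g = 0.3986 m
Re = 1.23×10^6, ε/D = 3.48×10^-4 → f = 0.01592 (Haaland)
Major: h_f = f(L/D)·V²/2g = 0.01592·1610·0.3986 = 10.22 m
Minor: ΣK = 5.47; h_m = ΣK·V²/2g = 2.180 m
Total H_L = 10.22 + 2.180 = 12.40 m

H_L ≈ 12.4 m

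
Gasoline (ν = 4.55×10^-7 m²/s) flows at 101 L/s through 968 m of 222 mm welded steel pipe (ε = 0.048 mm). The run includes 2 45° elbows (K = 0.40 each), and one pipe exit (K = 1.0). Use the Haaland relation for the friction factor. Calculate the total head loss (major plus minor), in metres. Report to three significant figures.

H_L ≈ 22.7 m

V = 4Q/(πD²) = 2.609 m/s; V²/2g = 0.3470 m
Re = 1.27×10^6, ε/D = 2.16×10^-4 → f = 0.01462 (Haaland)
Major: h_f = f(L/D)·V²/2g = 0.01462·4360·0.3470 = 22.12 m
Minor: ΣK = 1.80; h_m = ΣK·V²/2g = 0.6246 m
Total H_L = 22.12 + 0.6246 = 22.74 m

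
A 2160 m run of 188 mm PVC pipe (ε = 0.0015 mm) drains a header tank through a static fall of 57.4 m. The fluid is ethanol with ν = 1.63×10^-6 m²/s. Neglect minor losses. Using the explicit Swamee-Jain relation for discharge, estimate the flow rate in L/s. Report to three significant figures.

Q ≈ 72.0 L/s

Swamee-Jain (Type II): Q = -0.965·√(gD⁵h_f/L)·ln[ε/(3.7D) + √(3.17ν²L/(gD³h_f))]
√(gD⁵h_f/L) = √(9.81·0.188⁵·57.4/2160) = 0.007825
ε/(3.7D) = 2.16×10^-6; √(3.17ν²L/(gD³h_f)) = 6.97×10^-5
Q = -0.965·0.007825·ln(7.189×10^-5) = 0.07204 m³/s
Check: V = 2.60 m/s, Re = 2.99×10^5, f = 0.01447, h_f = 57.1 m ≈ 57.4 m ✓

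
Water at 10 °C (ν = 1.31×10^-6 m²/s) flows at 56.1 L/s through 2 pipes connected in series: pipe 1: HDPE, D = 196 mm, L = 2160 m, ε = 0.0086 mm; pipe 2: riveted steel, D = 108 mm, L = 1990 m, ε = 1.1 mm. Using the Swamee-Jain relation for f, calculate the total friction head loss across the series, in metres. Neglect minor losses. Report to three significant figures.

Pipe 1: V = 1.859 m/s, Re = 2.78×10^5, ε/D = 4.39×10^-5, f = 0.01506, h_1 = f(L/D)V²/2g = 29.23 m
Pipe 2: V = 6.124 m/s, Re = 5.05×10^5, ε/D = 0.0102, f = 0.03834, h_2 = f(L/D)V²/2g = 1350 m
Series → Q common, losses add: H = Σh = 1379 m

H ≈ 1380 m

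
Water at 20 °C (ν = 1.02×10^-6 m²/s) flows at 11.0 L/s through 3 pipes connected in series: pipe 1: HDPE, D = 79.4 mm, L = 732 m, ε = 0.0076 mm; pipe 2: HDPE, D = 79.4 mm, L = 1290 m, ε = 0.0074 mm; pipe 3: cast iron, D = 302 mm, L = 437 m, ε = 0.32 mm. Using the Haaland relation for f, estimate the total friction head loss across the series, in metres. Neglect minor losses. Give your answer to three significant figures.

H ≈ 106 m

Pipe 1: V = 2.222 m/s, Re = 1.73×10^5, ε/D = 9.57×10^-5, f = 0.01655, h_1 = f(L/D)V²/2g = 38.37 m
Pipe 2: V = 2.222 m/s, Re = 1.73×10^5, ε/D = 9.32×10^-5, f = 0.01653, h_2 = f(L/D)V²/2g = 67.56 m
Pipe 3: V = 0.1536 m/s, Re = 4.55×10^4, ε/D = 0.00106, f = 0.02420, h_3 = f(L/D)V²/2g = 0.04209 m
Series → Q common, losses add: H = Σh = 106.0 m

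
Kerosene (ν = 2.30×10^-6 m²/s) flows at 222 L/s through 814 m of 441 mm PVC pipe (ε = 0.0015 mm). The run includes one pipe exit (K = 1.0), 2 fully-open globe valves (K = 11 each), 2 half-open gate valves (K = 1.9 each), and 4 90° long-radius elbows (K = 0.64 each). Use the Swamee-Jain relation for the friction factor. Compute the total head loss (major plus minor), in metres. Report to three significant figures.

V = 4Q/(πD²) = 1.453 m/s; V²/2g = 0.1077 m
Re = 2.79×10^5, ε/D = 3.40×10^-6 → f = 0.01461 (Swamee-Jain)
Major: h_f = f(L/D)·V²/2g = 0.01461·1846·0.1077 = 2.904 m
Minor: ΣK = 29.4; h_m = ΣK·V²/2g = 3.161 m
Total H_L = 2.904 + 3.161 = 6.065 m

H_L ≈ 6.07 m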